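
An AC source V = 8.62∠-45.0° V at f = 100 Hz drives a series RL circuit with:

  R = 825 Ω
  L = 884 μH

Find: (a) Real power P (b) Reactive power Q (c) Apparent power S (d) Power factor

Step 1 — Angular frequency: ω = 2π·f = 2π·100 = 628.3 rad/s.
Step 2 — Component impedances:
  R: Z = R = 825 Ω
  L: Z = jωL = j·628.3·0.000884 = 0 + j0.5554 Ω
Step 3 — Series combination: Z_total = R + L = 825 + j0.5554 Ω = 825∠0.0° Ω.
Step 4 — Source phasor: V = 8.62∠-45.0° V = 6.095 - j6.095 V.
Step 5 — Current: I = V / Z = 0.007383 - j0.007393 A = 0.01045∠-45.0° A.
Step 6 — Complex power: S = V·I* = 0.09007 + j6.064e-05 VA.
Step 7 — Real power: P = Re(S) = 0.09007 W.
Step 8 — Reactive power: Q = Im(S) = 6.064e-05 VAR.
Step 9 — Apparent power: |S| = 0.09007 VA.
Step 10 — Power factor: PF = P/|S| = 1 (lagging).

(a) P = 0.09007 W  (b) Q = 6.064e-05 VAR  (c) S = 0.09007 VA  (d) PF = 1 (lagging)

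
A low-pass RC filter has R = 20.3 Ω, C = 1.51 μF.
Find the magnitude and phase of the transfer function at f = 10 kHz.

Step 1 — Angular frequency: ω = 2π·1e+04 = 6.283e+04 rad/s.
Step 2 — Transfer function: H(jω) = 1/(1 + jωRC).
Step 3 — Denominator: 1 + jωRC = 1 + j·6.283e+04·20.3·1.51e-06 = 1 + j1.926.
Step 4 — H = 0.2123 - j0.409.
Step 5 — Magnitude: |H| = 0.4608 (-6.7 dB); phase: φ = -62.6°.

|H| = 0.4608 (-6.7 dB), φ = -62.6°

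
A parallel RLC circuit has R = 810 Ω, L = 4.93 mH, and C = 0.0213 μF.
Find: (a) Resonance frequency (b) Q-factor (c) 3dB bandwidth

Step 1 — Resonance: ω₀ = 1/√(LC) = 1/√(0.00493·2.13e-08) = 9.759e+04 rad/s.
Step 2 — f₀ = ω₀/(2π) = 1.553e+04 Hz.
Step 3 — Parallel Q: Q = R/(ω₀L) = 810/(9.759e+04·0.00493) = 1.684.
Step 4 — Bandwidth: Δω = ω₀/Q = 5.796e+04 rad/s; BW = Δω/(2π) = 9225 Hz.

(a) f₀ = 1.553e+04 Hz  (b) Q = 1.684  (c) BW = 9225 Hz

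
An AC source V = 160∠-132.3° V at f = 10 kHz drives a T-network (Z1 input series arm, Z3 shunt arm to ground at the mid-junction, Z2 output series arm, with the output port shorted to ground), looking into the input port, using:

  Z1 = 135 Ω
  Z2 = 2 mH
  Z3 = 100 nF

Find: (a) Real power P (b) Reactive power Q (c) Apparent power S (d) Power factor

Step 1 — Angular frequency: ω = 2π·f = 2π·1e+04 = 6.283e+04 rad/s.
Step 2 — Component impedances:
  Z1: Z = R = 135 Ω
  Z2: Z = jωL = j·6.283e+04·0.002 = 0 + j125.7 Ω
  Z3: Z = 1/(jωC) = -j/(ω·C) = 0 - j159.2 Ω
Step 3 — With the output port shorted to ground, the output series arm Z2 runs from the junction to ground; the shunt arm Z3 also runs from the junction to ground. They appear in parallel: Z3 || Z2 = 0 + j597.2 Ω.
Step 4 — Series with input arm Z1: Z_in = Z1 + (Z3 || Z2) = 135 + j597.2 Ω = 612.2∠77.3° Ω.
Step 5 — Source phasor: V = 160∠-132.3° V = -107.7 - j118.3 V.
Step 6 — Current: I = V / Z = -0.2273 + j0.1289 A = 0.2613∠150.4° A.
Step 7 — Complex power: S = V·I* = 9.22 + j40.78 VA.
Step 8 — Real power: P = Re(S) = 9.22 W.
Step 9 — Reactive power: Q = Im(S) = 40.78 VAR.
Step 10 — Apparent power: |S| = 41.81 VA.
Step 11 — Power factor: PF = P/|S| = 0.2205 (lagging).

(a) P = 9.22 W  (b) Q = 40.78 VAR  (c) S = 41.81 VA  (d) PF = 0.2205 (lagging)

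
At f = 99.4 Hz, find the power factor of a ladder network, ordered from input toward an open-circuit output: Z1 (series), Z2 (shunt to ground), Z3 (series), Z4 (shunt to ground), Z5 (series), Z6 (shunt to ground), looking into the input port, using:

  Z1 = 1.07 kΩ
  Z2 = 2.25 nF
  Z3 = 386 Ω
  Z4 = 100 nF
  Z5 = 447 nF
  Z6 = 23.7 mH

Step 1 — Angular frequency: ω = 2π·f = 2π·99.4 = 624.5 rad/s.
Step 2 — Component impedances:
  Z1: Z = R = 1070 Ω
  Z2: Z = 1/(jωC) = -j/(ω·C) = 0 - j7.116e+05 Ω
  Z3: Z = R = 386 Ω
  Z4: Z = 1/(jωC) = -j/(ω·C) = 0 - j1.601e+04 Ω
  Z5: Z = 1/(jωC) = -j/(ω·C) = 0 - j3582 Ω
  Z6: Z = jωL = j·624.5·0.0237 = 0 + j14.8 Ω
Step 3 — Ladder network (open output): work backward from the far end, alternating series and parallel combinations. Z_in = 1453 - j2906 Ω = 3249∠-63.4° Ω.
Step 4 — Power factor: PF = cos(φ) = Re(Z)/|Z| = 1453/3249 = 0.4472.
Step 5 — Type: Im(Z) = -2906 ⇒ leading (phase φ = -63.4°).

PF = 0.4472 (leading, φ = -63.4°)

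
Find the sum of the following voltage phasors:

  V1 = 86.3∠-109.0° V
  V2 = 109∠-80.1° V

Step 1 — Convert each phasor to rectangular form:
  V1 = 86.3·(cos(-109.0°) + j·sin(-109.0°)) = -28.1 - j81.6 V
  V2 = 109·(cos(-80.1°) + j·sin(-80.1°)) = 18.74 - j107.4 V
Step 2 — Sum components: V_total = -9.356 - j189 V.
Step 3 — Convert to polar: |V_total| = 189.2 V, ∠V_total = -92.8°.

V_total = 189.2∠-92.8° V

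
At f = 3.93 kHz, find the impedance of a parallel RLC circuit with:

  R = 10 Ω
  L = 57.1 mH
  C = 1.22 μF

Step 1 — Angular frequency: ω = 2π·f = 2π·3930 = 2.469e+04 rad/s.
Step 2 — Component impedances:
  R: Z = R = 10 Ω
  L: Z = jωL = j·2.469e+04·0.0571 = 0 + j1410 Ω
  C: Z = 1/(jωC) = -j/(ω·C) = 0 - j33.19 Ω
Step 3 — Parallel combination: 1/Z_total = 1/R + 1/L + 1/C; Z_total = 9.204 - j2.707 Ω = 9.594∠-16.4° Ω.

Z = 9.204 - j2.707 Ω = 9.594∠-16.4° Ω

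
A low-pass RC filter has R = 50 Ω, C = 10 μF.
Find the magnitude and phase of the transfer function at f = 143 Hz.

Step 1 — Angular frequency: ω = 2π·143 = 898.5 rad/s.
Step 2 — Transfer function: H(jω) = 1/(1 + jωRC).
Step 3 — Denominator: 1 + jωRC = 1 + j·898.5·50·1e-05 = 1 + j0.4492.
Step 4 — H = 0.8321 - j0.3738.
Step 5 — Magnitude: |H| = 0.9122 (-0.8 dB); phase: φ = -24.2°.

|H| = 0.9122 (-0.8 dB), φ = -24.2°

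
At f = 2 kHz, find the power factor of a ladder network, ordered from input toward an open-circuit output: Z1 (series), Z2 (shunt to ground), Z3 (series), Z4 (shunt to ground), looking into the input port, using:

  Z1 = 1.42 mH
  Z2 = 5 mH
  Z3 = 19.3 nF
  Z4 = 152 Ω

Step 1 — Angular frequency: ω = 2π·f = 2π·2000 = 1.257e+04 rad/s.
Step 2 — Component impedances:
  Z1: Z = jωL = j·1.257e+04·0.00142 = 0 + j17.84 Ω
  Z2: Z = jωL = j·1.257e+04·0.005 = 0 + j62.83 Ω
  Z3: Z = 1/(jωC) = -j/(ω·C) = 0 - j4123 Ω
  Z4: Z = R = 152 Ω
Step 3 — Ladder network (open output): work backward from the far end, alternating series and parallel combinations. Z_in = 0.03635 + j81.65 Ω = 81.65∠90.0° Ω.
Step 4 — Power factor: PF = cos(φ) = Re(Z)/|Z| = 0.03635/81.65 = 0.0004452.
Step 5 — Type: Im(Z) = 81.65 ⇒ lagging (phase φ = 90.0°).

PF = 0.0004452 (lagging, φ = 90.0°)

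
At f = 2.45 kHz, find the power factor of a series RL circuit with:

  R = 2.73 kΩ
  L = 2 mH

Step 1 — Angular frequency: ω = 2π·f = 2π·2450 = 1.539e+04 rad/s.
Step 2 — Component impedances:
  R: Z = R = 2730 Ω
  L: Z = jωL = j·1.539e+04·0.002 = 0 + j30.79 Ω
Step 3 — Series combination: Z_total = R + L = 2730 + j30.79 Ω = 2730∠0.6° Ω.
Step 4 — Power factor: PF = cos(φ) = Re(Z)/|Z| = 2730/2730.2 = 0.9999.
Step 5 — Type: Im(Z) = 30.79 ⇒ lagging (phase φ = 0.6°).

PF = 0.9999 (lagging, φ = 0.6°)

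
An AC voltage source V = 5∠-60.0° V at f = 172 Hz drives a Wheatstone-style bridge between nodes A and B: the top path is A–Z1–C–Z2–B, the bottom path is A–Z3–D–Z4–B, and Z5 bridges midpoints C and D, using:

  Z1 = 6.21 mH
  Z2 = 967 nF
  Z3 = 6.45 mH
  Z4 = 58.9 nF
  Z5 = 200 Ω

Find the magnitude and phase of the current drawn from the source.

Step 1 — Angular frequency: ω = 2π·f = 2π·172 = 1081 rad/s.
Step 2 — Component impedances:
  Z1: Z = jωL = j·1081·0.00621 = 0 + j6.711 Ω
  Z2: Z = 1/(jωC) = -j/(ω·C) = 0 - j956.9 Ω
  Z3: Z = jωL = j·1081·0.00645 = 0 + j6.971 Ω
  Z4: Z = 1/(jωC) = -j/(ω·C) = 0 - j1.571e+04 Ω
  Z5: Z = R = 200 Ω
Step 3 — Bridge requires nodal analysis (the Z5 bridge couples midpoints C and D, so the two paths cannot be reduced to a simple series/parallel combination). Setting node B to ground and injecting 1 A at node A, the 3-node admittance system at A, C, D solves to V_A = Z_AB = 0.175 - j896 Ω = 896∠-90.0° Ω.
Step 4 — Source phasor: V = 5∠-60.0° V = 2.5 - j4.33 V.
Step 5 — Ohm's law: I = V / Z_total = (2.5 - j4.33) / (0.175 - j896) = 0.004833 + j0.002789 A.
Step 6 — Convert to polar: |I| = 0.00558 A, ∠I = 30.0°.

I = 0.00558∠30.0° A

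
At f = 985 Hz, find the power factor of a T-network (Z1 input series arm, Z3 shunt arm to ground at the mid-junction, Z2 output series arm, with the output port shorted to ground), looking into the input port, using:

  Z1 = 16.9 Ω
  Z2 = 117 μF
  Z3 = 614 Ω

Step 1 — Angular frequency: ω = 2π·f = 2π·985 = 6189 rad/s.
Step 2 — Component impedances:
  Z1: Z = R = 16.9 Ω
  Z2: Z = 1/(jωC) = -j/(ω·C) = 0 - j1.381 Ω
  Z3: Z = R = 614 Ω
Step 3 — With the output port shorted to ground, the output series arm Z2 runs from the junction to ground; the shunt arm Z3 also runs from the junction to ground. They appear in parallel: Z3 || Z2 = 0.003106 - j1.381 Ω.
Step 4 — Series with input arm Z1: Z_in = Z1 + (Z3 || Z2) = 16.9 - j1.381 Ω = 16.96∠-4.7° Ω.
Step 5 — Power factor: PF = cos(φ) = Re(Z)/|Z| = 16.903/16.959 = 0.9967.
Step 6 — Type: Im(Z) = -1.381 ⇒ leading (phase φ = -4.7°).

PF = 0.9967 (leading, φ = -4.7°)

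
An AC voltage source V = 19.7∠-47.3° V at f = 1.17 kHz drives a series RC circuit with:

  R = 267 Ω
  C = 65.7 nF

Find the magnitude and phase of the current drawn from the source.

Step 1 — Angular frequency: ω = 2π·f = 2π·1170 = 7351 rad/s.
Step 2 — Component impedances:
  R: Z = R = 267 Ω
  C: Z = 1/(jωC) = -j/(ω·C) = 0 - j2070 Ω
Step 3 — Series combination: Z_total = R + C = 267 - j2070 Ω = 2088∠-82.7° Ω.
Step 4 — Source phasor: V = 19.7∠-47.3° V = 13.36 - j14.48 V.
Step 5 — Ohm's law: I = V / Z_total = (13.36 - j14.48) / (267 - j2070) = 0.007697 + j0.00546 A.
Step 6 — Convert to polar: |I| = 0.009437 A, ∠I = 35.4°.

I = 0.009437∠35.4° A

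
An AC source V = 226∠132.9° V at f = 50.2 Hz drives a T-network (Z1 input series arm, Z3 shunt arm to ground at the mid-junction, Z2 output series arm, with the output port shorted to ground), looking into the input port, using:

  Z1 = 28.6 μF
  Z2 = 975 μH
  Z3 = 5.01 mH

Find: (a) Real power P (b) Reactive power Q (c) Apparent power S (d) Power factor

Step 1 — Angular frequency: ω = 2π·f = 2π·50.2 = 315.4 rad/s.
Step 2 — Component impedances:
  Z1: Z = 1/(jωC) = -j/(ω·C) = 0 - j110.9 Ω
  Z2: Z = jωL = j·315.4·0.000975 = 0 + j0.3075 Ω
  Z3: Z = jωL = j·315.4·0.00501 = 0 + j1.58 Ω
Step 3 — With the output port shorted to ground, the output series arm Z2 runs from the junction to ground; the shunt arm Z3 also runs from the junction to ground. They appear in parallel: Z3 || Z2 = 0 + j0.2574 Ω.
Step 4 — Series with input arm Z1: Z_in = Z1 + (Z3 || Z2) = 0 - j110.6 Ω = 110.6∠-90.0° Ω.
Step 5 — Source phasor: V = 226∠132.9° V = -153.8 + j165.6 V.
Step 6 — Current: I = V / Z = -1.497 - j1.391 A = 2.043∠-137.1° A.
Step 7 — Complex power: S = V·I* = 0 - j461.8 VA.
Step 8 — Real power: P = Re(S) = 0 W.
Step 9 — Reactive power: Q = Im(S) = -461.8 VAR.
Step 10 — Apparent power: |S| = 461.8 VA.
Step 11 — Power factor: PF = P/|S| = 0 (leading).

(a) P = 0 W  (b) Q = -461.8 VAR  (c) S = 461.8 VA  (d) PF = 0 (leading)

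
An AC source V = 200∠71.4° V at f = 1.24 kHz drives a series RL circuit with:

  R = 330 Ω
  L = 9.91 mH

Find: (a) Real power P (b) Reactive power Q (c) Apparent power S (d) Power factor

Step 1 — Angular frequency: ω = 2π·f = 2π·1240 = 7791 rad/s.
Step 2 — Component impedances:
  R: Z = R = 330 Ω
  L: Z = jωL = j·7791·0.00991 = 0 + j77.21 Ω
Step 3 — Series combination: Z_total = R + L = 330 + j77.21 Ω = 338.9∠13.2° Ω.
Step 4 — Source phasor: V = 200∠71.4° V = 63.79 + j189.6 V.
Step 5 — Current: I = V / Z = 0.3107 + j0.5017 A = 0.5901∠58.2° A.
Step 6 — Complex power: S = V·I* = 114.9 + j26.89 VA.
Step 7 — Real power: P = Re(S) = 114.9 W.
Step 8 — Reactive power: Q = Im(S) = 26.89 VAR.
Step 9 — Apparent power: |S| = 118 VA.
Step 10 — Power factor: PF = P/|S| = 0.9737 (lagging).

(a) P = 114.9 W  (b) Q = 26.89 VAR  (c) S = 118 VA  (d) PF = 0.9737 (lagging)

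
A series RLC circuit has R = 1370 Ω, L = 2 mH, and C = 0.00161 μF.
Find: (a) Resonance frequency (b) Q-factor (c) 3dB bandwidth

Step 1 — Resonance condition Im(Z)=0 gives ω₀ = 1/√(LC).
Step 2 — ω₀ = 1/√(0.002·1.61e-09) = 5.573e+05 rad/s.
Step 3 — f₀ = ω₀/(2π) = 8.869e+04 Hz.
Step 4 — Series Q: Q = ω₀L/R = 5.573e+05·0.002/1370 = 0.8135.
Step 5 — 3dB bandwidth: Δω = ω₀/Q = 6.85e+05 rad/s; BW = Δω/(2π) = 1.09e+05 Hz.

(a) f₀ = 8.869e+04 Hz  (b) Q = 0.8135  (c) BW = 1.09e+05 Hz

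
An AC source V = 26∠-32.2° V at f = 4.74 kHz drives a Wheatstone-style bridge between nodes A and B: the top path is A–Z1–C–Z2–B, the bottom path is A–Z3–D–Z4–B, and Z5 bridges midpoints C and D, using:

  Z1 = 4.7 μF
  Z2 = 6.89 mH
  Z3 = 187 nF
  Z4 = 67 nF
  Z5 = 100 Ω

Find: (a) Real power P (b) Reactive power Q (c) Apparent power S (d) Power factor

Step 1 — Angular frequency: ω = 2π·f = 2π·4740 = 2.978e+04 rad/s.
Step 2 — Component impedances:
  Z1: Z = 1/(jωC) = -j/(ω·C) = 0 - j7.144 Ω
  Z2: Z = jωL = j·2.978e+04·0.00689 = 0 + j205.2 Ω
  Z3: Z = 1/(jωC) = -j/(ω·C) = 0 - j179.6 Ω
  Z4: Z = 1/(jωC) = -j/(ω·C) = 0 - j501.1 Ω
  Z5: Z = R = 100 Ω
Step 3 — Bridge requires nodal analysis (the Z5 bridge couples midpoints C and D, so the two paths cannot be reduced to a simple series/parallel combination). Setting node B to ground and injecting 1 A at node A, the 3-node admittance system at A, C, D solves to V_A = Z_AB = 30.36 + j314.1 Ω = 315.6∠84.5° Ω.
Step 4 — Source phasor: V = 26∠-32.2° V = 22 - j13.85 V.
Step 5 — Current: I = V / Z = -0.03699 - j0.07362 A = 0.0824∠-116.7° A.
Step 6 — Complex power: S = V·I* = 0.2061 + j2.132 VA.
Step 7 — Real power: P = Re(S) = 0.2061 W.
Step 8 — Reactive power: Q = Im(S) = 2.132 VAR.
Step 9 — Apparent power: |S| = 2.142 VA.
Step 10 — Power factor: PF = P/|S| = 0.09622 (lagging).

(a) P = 0.2061 W  (b) Q = 2.132 VAR  (c) S = 2.142 VA  (d) PF = 0.09622 (lagging)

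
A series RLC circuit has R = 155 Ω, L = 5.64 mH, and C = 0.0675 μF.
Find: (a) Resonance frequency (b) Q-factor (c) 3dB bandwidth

Step 1 — Resonance: ω₀ = 1/√(LC) = 1/√(0.00564·6.75e-08) = 5.125e+04 rad/s.
Step 2 — f₀ = ω₀/(2π) = 8157 Hz.
Step 3 — Series Q: Q = ω₀L/R = 5.125e+04·0.00564/155 = 1.865.
Step 4 — Bandwidth: Δω = ω₀/Q = 2.748e+04 rad/s; BW = Δω/(2π) = 4374 Hz.

(a) f₀ = 8157 Hz  (b) Q = 1.865  (c) BW = 4374 Hz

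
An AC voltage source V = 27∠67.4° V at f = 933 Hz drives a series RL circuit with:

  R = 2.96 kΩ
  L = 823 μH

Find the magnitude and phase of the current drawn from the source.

Step 1 — Angular frequency: ω = 2π·f = 2π·933 = 5862 rad/s.
Step 2 — Component impedances:
  R: Z = R = 2960 Ω
  L: Z = jωL = j·5862·0.000823 = 0 + j4.825 Ω
Step 3 — Series combination: Z_total = R + L = 2960 + j4.825 Ω = 2960∠0.1° Ω.
Step 4 — Source phasor: V = 27∠67.4° V = 10.38 + j24.93 V.
Step 5 — Ohm's law: I = V / Z_total = (10.38 + j24.93) / (2960 + j4.825) = 0.003519 + j0.008415 A.
Step 6 — Convert to polar: |I| = 0.009122 A, ∠I = 67.3°.

I = 0.009122∠67.3° A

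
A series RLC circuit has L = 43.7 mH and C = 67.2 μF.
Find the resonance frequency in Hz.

Step 1 — Resonance condition Im(Z)=0 gives ω₀ = 1/√(LC).
Step 2 — ω₀ = 1/√(0.0437·6.72e-05) = 583.5 rad/s.
Step 3 — f₀ = ω₀/(2π) = 92.87 Hz.

f₀ = 92.87 Hz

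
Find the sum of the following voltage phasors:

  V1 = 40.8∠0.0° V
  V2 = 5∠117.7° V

Step 1 — Convert each phasor to rectangular form:
  V1 = 40.8·(cos(0.0°) + j·sin(0.0°)) = 40.8 V
  V2 = 5·(cos(117.7°) + j·sin(117.7°)) = -2.324 + j4.427 V
Step 2 — Sum components: V_total = 38.48 + j4.427 V.
Step 3 — Convert to polar: |V_total| = 38.73 V, ∠V_total = 6.6°.

V_total = 38.73∠6.6° V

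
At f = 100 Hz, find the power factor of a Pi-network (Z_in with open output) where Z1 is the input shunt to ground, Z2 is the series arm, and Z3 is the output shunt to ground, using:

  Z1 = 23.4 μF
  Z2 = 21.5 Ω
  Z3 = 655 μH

Step 1 — Angular frequency: ω = 2π·f = 2π·100 = 628.3 rad/s.
Step 2 — Component impedances:
  Z1: Z = 1/(jωC) = -j/(ω·C) = 0 - j68.01 Ω
  Z2: Z = R = 21.5 Ω
  Z3: Z = jωL = j·628.3·0.000655 = 0 + j0.4115 Ω
Step 3 — With open output, the series arm Z2 and the output shunt Z3 appear in series to ground: Z2 + Z3 = 21.5 + j0.4115 Ω.
Step 4 — Parallel with input shunt Z1: Z_in = Z1 || (Z2 + Z3) = 19.76 - j5.871 Ω = 20.62∠-16.5° Ω.
Step 5 — Power factor: PF = cos(φ) = Re(Z)/|Z| = 19.764/20.617 = 0.9586.
Step 6 — Type: Im(Z) = -5.871 ⇒ leading (phase φ = -16.5°).

PF = 0.9586 (leading, φ = -16.5°)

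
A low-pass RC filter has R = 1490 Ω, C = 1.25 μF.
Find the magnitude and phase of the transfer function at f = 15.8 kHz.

Step 1 — Angular frequency: ω = 2π·1.58e+04 = 9.927e+04 rad/s.
Step 2 — Transfer function: H(jω) = 1/(1 + jωRC).
Step 3 — Denominator: 1 + jωRC = 1 + j·9.927e+04·1490·1.25e-06 = 1 + j184.9.
Step 4 — H = 2.925e-05 - j0.005408.
Step 5 — Magnitude: |H| = 0.005408 (-45.3 dB); phase: φ = -89.7°.

|H| = 0.005408 (-45.3 dB), φ = -89.7°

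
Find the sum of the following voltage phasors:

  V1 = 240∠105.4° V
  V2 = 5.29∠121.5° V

Step 1 — Convert each phasor to rectangular form:
  V1 = 240·(cos(105.4°) + j·sin(105.4°)) = -63.73 + j231.4 V
  V2 = 5.29·(cos(121.5°) + j·sin(121.5°)) = -2.764 + j4.51 V
Step 2 — Sum components: V_total = -66.5 + j235.9 V.
Step 3 — Convert to polar: |V_total| = 245.1 V, ∠V_total = 105.7°.

V_total = 245.1∠105.7° V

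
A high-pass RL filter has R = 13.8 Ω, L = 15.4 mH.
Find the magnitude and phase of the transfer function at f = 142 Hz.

Step 1 — Angular frequency: ω = 2π·142 = 892.2 rad/s.
Step 2 — Transfer function: H(jω) = jωL/(R + jωL).
Step 3 — Numerator jωL = j·13.74; denominator R + jωL = 13.8 + j13.74.
Step 4 — H = 0.4978 + j0.5.
Step 5 — Magnitude: |H| = 0.7056 (-3.0 dB); phase: φ = 45.1°.

|H| = 0.7056 (-3.0 dB), φ = 45.1°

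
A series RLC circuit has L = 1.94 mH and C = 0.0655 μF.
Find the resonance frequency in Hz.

Step 1 — Resonance condition Im(Z)=0 gives ω₀ = 1/√(LC).
Step 2 — ω₀ = 1/√(0.00194·6.55e-08) = 8.871e+04 rad/s.
Step 3 — f₀ = ω₀/(2π) = 1.412e+04 Hz.

f₀ = 1.412e+04 Hz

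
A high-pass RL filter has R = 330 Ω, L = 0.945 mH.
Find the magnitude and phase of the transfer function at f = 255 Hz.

Step 1 — Angular frequency: ω = 2π·255 = 1602 rad/s.
Step 2 — Transfer function: H(jω) = jωL/(R + jωL).
Step 3 — Numerator jωL = j·1.514; denominator R + jωL = 330 + j1.514.
Step 4 — H = 2.105e-05 + j0.004588.
Step 5 — Magnitude: |H| = 0.004588 (-46.8 dB); phase: φ = 89.7°.

|H| = 0.004588 (-46.8 dB), φ = 89.7°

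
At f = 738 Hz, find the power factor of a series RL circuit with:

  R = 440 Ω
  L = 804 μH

Step 1 — Angular frequency: ω = 2π·f = 2π·738 = 4637 rad/s.
Step 2 — Component impedances:
  R: Z = R = 440 Ω
  L: Z = jωL = j·4637·0.000804 = 0 + j3.728 Ω
Step 3 — Series combination: Z_total = R + L = 440 + j3.728 Ω = 440∠0.5° Ω.
Step 4 — Power factor: PF = cos(φ) = Re(Z)/|Z| = 440/440 = 1.
Step 5 — Type: Im(Z) = 3.728 ⇒ lagging (phase φ = 0.5°).

PF = 1 (lagging, φ = 0.5°)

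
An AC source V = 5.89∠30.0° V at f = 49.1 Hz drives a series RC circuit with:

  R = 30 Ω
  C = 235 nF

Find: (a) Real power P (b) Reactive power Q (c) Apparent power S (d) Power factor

Step 1 — Angular frequency: ω = 2π·f = 2π·49.1 = 308.5 rad/s.
Step 2 — Component impedances:
  R: Z = R = 30 Ω
  C: Z = 1/(jωC) = -j/(ω·C) = 0 - j1.379e+04 Ω
Step 3 — Series combination: Z_total = R + C = 30 - j1.379e+04 Ω = 1.379e+04∠-89.9° Ω.
Step 4 — Source phasor: V = 5.89∠30.0° V = 5.101 + j2.945 V.
Step 5 — Current: I = V / Z = -0.0002127 + j0.0003703 A = 0.000427∠119.9° A.
Step 6 — Complex power: S = V·I* = 5.47e-06 - j0.002515 VA.
Step 7 — Real power: P = Re(S) = 5.47e-06 W.
Step 8 — Reactive power: Q = Im(S) = -0.002515 VAR.
Step 9 — Apparent power: |S| = 0.002515 VA.
Step 10 — Power factor: PF = P/|S| = 0.002175 (leading).

(a) P = 5.47e-06 W  (b) Q = -0.002515 VAR  (c) S = 0.002515 VA  (d) PF = 0.002175 (leading)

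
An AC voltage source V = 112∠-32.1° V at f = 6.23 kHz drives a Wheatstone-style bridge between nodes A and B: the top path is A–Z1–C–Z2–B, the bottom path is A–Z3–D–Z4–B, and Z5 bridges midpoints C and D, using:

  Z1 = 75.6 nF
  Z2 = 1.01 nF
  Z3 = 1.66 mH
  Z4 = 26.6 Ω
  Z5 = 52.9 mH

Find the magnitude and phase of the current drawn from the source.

Step 1 — Angular frequency: ω = 2π·f = 2π·6230 = 3.914e+04 rad/s.
Step 2 — Component impedances:
  Z1: Z = 1/(jωC) = -j/(ω·C) = 0 - j337.9 Ω
  Z2: Z = 1/(jωC) = -j/(ω·C) = 0 - j2.529e+04 Ω
  Z3: Z = jωL = j·3.914e+04·0.00166 = 0 + j64.98 Ω
  Z4: Z = R = 26.6 Ω
  Z5: Z = jωL = j·3.914e+04·0.0529 = 0 + j2071 Ω
Step 3 — Bridge requires nodal analysis (the Z5 bridge couples midpoints C and D, so the two paths cannot be reduced to a simple series/parallel combination). Setting node B to ground and injecting 1 A at node A, the 3-node admittance system at A, C, D solves to V_A = Z_AB = 26.76 + j62.82 Ω = 68.28∠66.9° Ω.
Step 4 — Source phasor: V = 112∠-32.1° V = 94.88 - j59.52 V.
Step 5 — Ohm's law: I = V / Z_total = (94.88 - j59.52) / (26.76 + j62.82) = -0.2575 - j1.62 A.
Step 6 — Convert to polar: |I| = 1.64 A, ∠I = -99.0°.

I = 1.64∠-99.0° A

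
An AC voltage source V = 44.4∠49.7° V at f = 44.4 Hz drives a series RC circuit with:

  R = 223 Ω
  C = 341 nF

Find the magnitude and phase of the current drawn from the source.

Step 1 — Angular frequency: ω = 2π·f = 2π·44.4 = 279 rad/s.
Step 2 — Component impedances:
  R: Z = R = 223 Ω
  C: Z = 1/(jωC) = -j/(ω·C) = 0 - j1.051e+04 Ω
Step 3 — Series combination: Z_total = R + C = 223 - j1.051e+04 Ω = 1.051e+04∠-88.8° Ω.
Step 4 — Source phasor: V = 44.4∠49.7° V = 28.72 + j33.86 V.
Step 5 — Ohm's law: I = V / Z_total = (28.72 + j33.86) / (223 - j1.051e+04) = -0.003162 + j0.002799 A.
Step 6 — Convert to polar: |I| = 0.004223 A, ∠I = 138.5°.

I = 0.004223∠138.5° A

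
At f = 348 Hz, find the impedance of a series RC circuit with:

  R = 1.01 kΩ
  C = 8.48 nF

Step 1 — Angular frequency: ω = 2π·f = 2π·348 = 2187 rad/s.
Step 2 — Component impedances:
  R: Z = R = 1010 Ω
  C: Z = 1/(jωC) = -j/(ω·C) = 0 - j5.393e+04 Ω
Step 3 — Series combination: Z_total = R + C = 1010 - j5.393e+04 Ω = 5.394e+04∠-88.9° Ω.

Z = 1010 - j5.393e+04 Ω = 5.394e+04∠-88.9° Ω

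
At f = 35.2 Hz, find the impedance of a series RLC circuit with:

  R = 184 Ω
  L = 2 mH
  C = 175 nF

Step 1 — Angular frequency: ω = 2π·f = 2π·35.2 = 221.2 rad/s.
Step 2 — Component impedances:
  R: Z = R = 184 Ω
  L: Z = jωL = j·221.2·0.002 = 0 + j0.4423 Ω
  C: Z = 1/(jωC) = -j/(ω·C) = 0 - j2.584e+04 Ω
Step 3 — Series combination: Z_total = R + L + C = 184 - j2.584e+04 Ω = 2.584e+04∠-89.6° Ω.

Z = 184 - j2.584e+04 Ω = 2.584e+04∠-89.6° Ω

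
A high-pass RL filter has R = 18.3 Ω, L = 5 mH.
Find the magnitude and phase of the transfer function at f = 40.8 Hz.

Step 1 — Angular frequency: ω = 2π·40.8 = 256.4 rad/s.
Step 2 — Transfer function: H(jω) = jωL/(R + jωL).
Step 3 — Numerator jωL = j·1.282; denominator R + jωL = 18.3 + j1.282.
Step 4 — H = 0.004882 + j0.0697.
Step 5 — Magnitude: |H| = 0.06987 (-23.1 dB); phase: φ = 86.0°.

|H| = 0.06987 (-23.1 dB), φ = 86.0°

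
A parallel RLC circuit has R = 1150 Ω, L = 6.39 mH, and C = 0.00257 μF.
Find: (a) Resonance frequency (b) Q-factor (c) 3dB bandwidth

Step 1 — Resonance: ω₀ = 1/√(LC) = 1/√(0.00639·2.57e-09) = 2.468e+05 rad/s.
Step 2 — f₀ = ω₀/(2π) = 3.927e+04 Hz.
Step 3 — Parallel Q: Q = R/(ω₀L) = 1150/(2.468e+05·0.00639) = 0.7293.
Step 4 — Bandwidth: Δω = ω₀/Q = 3.384e+05 rad/s; BW = Δω/(2π) = 5.385e+04 Hz.

(a) f₀ = 3.927e+04 Hz  (b) Q = 0.7293  (c) BW = 5.385e+04 Hz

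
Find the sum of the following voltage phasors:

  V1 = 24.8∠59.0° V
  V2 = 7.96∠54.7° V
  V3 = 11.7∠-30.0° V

Step 1 — Convert each phasor to rectangular form:
  V1 = 24.8·(cos(59.0°) + j·sin(59.0°)) = 12.77 + j21.26 V
  V2 = 7.96·(cos(54.7°) + j·sin(54.7°)) = 4.6 + j6.496 V
  V3 = 11.7·(cos(-30.0°) + j·sin(-30.0°)) = 10.13 - j5.85 V
Step 2 — Sum components: V_total = 27.51 + j21.9 V.
Step 3 — Convert to polar: |V_total| = 35.16 V, ∠V_total = 38.5°.

V_total = 35.16∠38.5° V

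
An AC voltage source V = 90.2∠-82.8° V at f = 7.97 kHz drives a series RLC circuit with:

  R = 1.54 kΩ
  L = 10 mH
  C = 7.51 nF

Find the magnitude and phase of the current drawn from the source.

Step 1 — Angular frequency: ω = 2π·f = 2π·7970 = 5.008e+04 rad/s.
Step 2 — Component impedances:
  R: Z = R = 1540 Ω
  L: Z = jωL = j·5.008e+04·0.01 = 0 + j500.8 Ω
  C: Z = 1/(jωC) = -j/(ω·C) = 0 - j2659 Ω
Step 3 — Series combination: Z_total = R + L + C = 1540 - j2158 Ω = 2651∠-54.5° Ω.
Step 4 — Source phasor: V = 90.2∠-82.8° V = 11.31 - j89.49 V.
Step 5 — Ohm's law: I = V / Z_total = (11.31 - j89.49) / (1540 - j2158) = 0.02995 - j0.01613 A.
Step 6 — Convert to polar: |I| = 0.03402 A, ∠I = -28.3°.

I = 0.03402∠-28.3° A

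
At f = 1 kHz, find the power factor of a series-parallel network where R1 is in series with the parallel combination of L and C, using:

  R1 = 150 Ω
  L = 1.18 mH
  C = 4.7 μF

Step 1 — Angular frequency: ω = 2π·f = 2π·1000 = 6283 rad/s.
Step 2 — Component impedances:
  R1: Z = R = 150 Ω
  L: Z = jωL = j·6283·0.00118 = 0 + j7.414 Ω
  C: Z = 1/(jωC) = -j/(ω·C) = 0 - j33.86 Ω
Step 3 — Parallel branch: L || C = 1/(1/L + 1/C) = 0 + j9.493 Ω.
Step 4 — Series with R1: Z_total = R1 + (L || C) = 150 + j9.493 Ω = 150.3∠3.6° Ω.
Step 5 — Power factor: PF = cos(φ) = Re(Z)/|Z| = 150/150.3 = 0.998.
Step 6 — Type: Im(Z) = 9.493 ⇒ lagging (phase φ = 3.6°).

PF = 0.998 (lagging, φ = 3.6°)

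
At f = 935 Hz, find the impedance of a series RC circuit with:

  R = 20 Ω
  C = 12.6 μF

Step 1 — Angular frequency: ω = 2π·f = 2π·935 = 5875 rad/s.
Step 2 — Component impedances:
  R: Z = R = 20 Ω
  C: Z = 1/(jωC) = -j/(ω·C) = 0 - j13.51 Ω
Step 3 — Series combination: Z_total = R + C = 20 - j13.51 Ω = 24.14∠-34.0° Ω.

Z = 20 - j13.51 Ω = 24.14∠-34.0° Ω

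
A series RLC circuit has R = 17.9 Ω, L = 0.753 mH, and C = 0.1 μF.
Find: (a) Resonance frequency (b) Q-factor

Step 1 — Resonance condition Im(Z)=0 gives ω₀ = 1/√(LC).
Step 2 — ω₀ = 1/√(0.000753·1e-07) = 1.152e+05 rad/s.
Step 3 — f₀ = ω₀/(2π) = 1.834e+04 Hz.
Step 4 — Series Q: Q = ω₀L/R = 1.152e+05·0.000753/17.9 = 4.848.

(a) f₀ = 1.834e+04 Hz  (b) Q = 4.848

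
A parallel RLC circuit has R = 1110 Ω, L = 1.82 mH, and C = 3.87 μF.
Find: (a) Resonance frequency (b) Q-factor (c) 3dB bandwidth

Step 1 — Resonance: ω₀ = 1/√(LC) = 1/√(0.00182·3.87e-06) = 1.192e+04 rad/s.
Step 2 — f₀ = ω₀/(2π) = 1896 Hz.
Step 3 — Parallel Q: Q = R/(ω₀L) = 1110/(1.192e+04·0.00182) = 51.19.
Step 4 — Bandwidth: Δω = ω₀/Q = 232.8 rad/s; BW = Δω/(2π) = 37.05 Hz.

(a) f₀ = 1896 Hz  (b) Q = 51.19  (c) BW = 37.05 Hz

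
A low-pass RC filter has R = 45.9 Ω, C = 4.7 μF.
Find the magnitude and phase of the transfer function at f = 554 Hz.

Step 1 — Angular frequency: ω = 2π·554 = 3481 rad/s.
Step 2 — Transfer function: H(jω) = 1/(1 + jωRC).
Step 3 — Denominator: 1 + jωRC = 1 + j·3481·45.9·4.7e-06 = 1 + j0.7509.
Step 4 — H = 0.6394 - j0.4802.
Step 5 — Magnitude: |H| = 0.7996 (-1.9 dB); phase: φ = -36.9°.

|H| = 0.7996 (-1.9 dB), φ = -36.9°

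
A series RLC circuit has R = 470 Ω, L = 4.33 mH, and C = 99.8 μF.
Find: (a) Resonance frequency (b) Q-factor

Step 1 — Resonance condition Im(Z)=0 gives ω₀ = 1/√(LC).
Step 2 — ω₀ = 1/√(0.00433·9.98e-05) = 1521 rad/s.
Step 3 — f₀ = ω₀/(2π) = 242.1 Hz.
Step 4 — Series Q: Q = ω₀L/R = 1521·0.00433/470 = 0.01401.

(a) f₀ = 242.1 Hz  (b) Q = 0.01401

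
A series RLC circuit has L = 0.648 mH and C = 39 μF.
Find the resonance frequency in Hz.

Step 1 — Resonance condition Im(Z)=0 gives ω₀ = 1/√(LC).
Step 2 — ω₀ = 1/√(0.000648·3.9e-05) = 6290 rad/s.
Step 3 — f₀ = ω₀/(2π) = 1001 Hz.

f₀ = 1001 Hz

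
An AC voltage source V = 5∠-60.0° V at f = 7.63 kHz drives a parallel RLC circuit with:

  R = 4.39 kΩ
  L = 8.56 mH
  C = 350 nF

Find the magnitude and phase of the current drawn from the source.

Step 1 — Angular frequency: ω = 2π·f = 2π·7630 = 4.794e+04 rad/s.
Step 2 — Component impedances:
  R: Z = R = 4390 Ω
  L: Z = jωL = j·4.794e+04·0.00856 = 0 + j410.4 Ω
  C: Z = 1/(jωC) = -j/(ω·C) = 0 - j59.6 Ω
Step 3 — Parallel combination: 1/Z_total = 1/R + 1/L + 1/C; Z_total = 1.107 - j69.71 Ω = 69.71∠-89.1° Ω.
Step 4 — Source phasor: V = 5∠-60.0° V = 2.5 - j4.33 V.
Step 5 — Ohm's law: I = V / Z_total = (2.5 - j4.33) / (1.107 - j69.71) = 0.06267 + j0.03487 A.
Step 6 — Convert to polar: |I| = 0.07172 A, ∠I = 29.1°.

I = 0.07172∠29.1° A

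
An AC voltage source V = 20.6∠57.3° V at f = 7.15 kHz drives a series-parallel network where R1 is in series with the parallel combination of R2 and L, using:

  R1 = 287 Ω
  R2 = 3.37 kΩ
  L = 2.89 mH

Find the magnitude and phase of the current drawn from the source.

Step 1 — Angular frequency: ω = 2π·f = 2π·7150 = 4.492e+04 rad/s.
Step 2 — Component impedances:
  R1: Z = R = 287 Ω
  R2: Z = R = 3370 Ω
  L: Z = jωL = j·4.492e+04·0.00289 = 0 + j129.8 Ω
Step 3 — Parallel branch: R2 || L = 1/(1/R2 + 1/L) = 4.995 + j129.6 Ω.
Step 4 — Series with R1: Z_total = R1 + (R2 || L) = 292 + j129.6 Ω = 319.5∠23.9° Ω.
Step 5 — Source phasor: V = 20.6∠57.3° V = 11.13 + j17.34 V.
Step 6 — Ohm's law: I = V / Z_total = (11.13 + j17.34) / (292 + j129.6) = 0.05386 + j0.03546 A.
Step 7 — Convert to polar: |I| = 0.06448 A, ∠I = 33.4°.

I = 0.06448∠33.4° A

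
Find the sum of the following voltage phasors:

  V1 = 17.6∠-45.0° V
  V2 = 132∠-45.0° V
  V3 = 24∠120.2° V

Step 1 — Convert each phasor to rectangular form:
  V1 = 17.6·(cos(-45.0°) + j·sin(-45.0°)) = 12.45 - j12.45 V
  V2 = 132·(cos(-45.0°) + j·sin(-45.0°)) = 93.34 - j93.34 V
  V3 = 24·(cos(120.2°) + j·sin(120.2°)) = -12.07 + j20.74 V
Step 2 — Sum components: V_total = 93.71 - j85.04 V.
Step 3 — Convert to polar: |V_total| = 126.5 V, ∠V_total = -42.2°.

V_total = 126.5∠-42.2° V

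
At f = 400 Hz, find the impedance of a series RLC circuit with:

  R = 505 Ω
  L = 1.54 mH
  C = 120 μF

Step 1 — Angular frequency: ω = 2π·f = 2π·400 = 2513 rad/s.
Step 2 — Component impedances:
  R: Z = R = 505 Ω
  L: Z = jωL = j·2513·0.00154 = 0 + j3.87 Ω
  C: Z = 1/(jωC) = -j/(ω·C) = 0 - j3.316 Ω
Step 3 — Series combination: Z_total = R + L + C = 505 + j0.5547 Ω = 505∠0.1° Ω.

Z = 505 + j0.5547 Ω = 505∠0.1° Ω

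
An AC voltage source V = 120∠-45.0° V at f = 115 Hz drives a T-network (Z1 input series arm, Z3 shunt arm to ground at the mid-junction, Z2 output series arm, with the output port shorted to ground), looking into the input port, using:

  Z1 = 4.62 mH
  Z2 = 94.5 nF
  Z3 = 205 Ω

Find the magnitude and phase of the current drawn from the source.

Step 1 — Angular frequency: ω = 2π·f = 2π·115 = 722.6 rad/s.
Step 2 — Component impedances:
  Z1: Z = jωL = j·722.6·0.00462 = 0 + j3.338 Ω
  Z2: Z = 1/(jωC) = -j/(ω·C) = 0 - j1.465e+04 Ω
  Z3: Z = R = 205 Ω
Step 3 — With the output port shorted to ground, the output series arm Z2 runs from the junction to ground; the shunt arm Z3 also runs from the junction to ground. They appear in parallel: Z3 || Z2 = 205 - j2.869 Ω.
Step 4 — Series with input arm Z1: Z_in = Z1 + (Z3 || Z2) = 205 + j0.4692 Ω = 205∠0.1° Ω.
Step 5 — Source phasor: V = 120∠-45.0° V = 84.85 - j84.85 V.
Step 6 — Ohm's law: I = V / Z_total = (84.85 - j84.85) / (205 + j0.4692) = 0.413 - j0.4149 A.
Step 7 — Convert to polar: |I| = 0.5855 A, ∠I = -45.1°.

I = 0.5855∠-45.1° A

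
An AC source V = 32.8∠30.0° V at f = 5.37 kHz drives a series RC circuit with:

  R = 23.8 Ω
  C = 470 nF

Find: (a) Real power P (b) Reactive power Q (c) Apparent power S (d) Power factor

Step 1 — Angular frequency: ω = 2π·f = 2π·5370 = 3.374e+04 rad/s.
Step 2 — Component impedances:
  R: Z = R = 23.8 Ω
  C: Z = 1/(jωC) = -j/(ω·C) = 0 - j63.06 Ω
Step 3 — Series combination: Z_total = R + C = 23.8 - j63.06 Ω = 67.4∠-69.3° Ω.
Step 4 — Source phasor: V = 32.8∠30.0° V = 28.41 + j16.4 V.
Step 5 — Current: I = V / Z = -0.07883 + j0.4802 A = 0.4866∠99.3° A.
Step 6 — Complex power: S = V·I* = 5.636 - j14.93 VA.
Step 7 — Real power: P = Re(S) = 5.636 W.
Step 8 — Reactive power: Q = Im(S) = -14.93 VAR.
Step 9 — Apparent power: |S| = 15.96 VA.
Step 10 — Power factor: PF = P/|S| = 0.3531 (leading).

(a) P = 5.636 W  (b) Q = -14.93 VAR  (c) S = 15.96 VA  (d) PF = 0.3531 (leading)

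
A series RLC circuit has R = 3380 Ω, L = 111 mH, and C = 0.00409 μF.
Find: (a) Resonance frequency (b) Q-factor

Step 1 — Resonance condition Im(Z)=0 gives ω₀ = 1/√(LC).
Step 2 — ω₀ = 1/√(0.111·4.09e-09) = 4.693e+04 rad/s.
Step 3 — f₀ = ω₀/(2π) = 7470 Hz.
Step 4 — Series Q: Q = ω₀L/R = 4.693e+04·0.111/3380 = 1.541.

(a) f₀ = 7470 Hz  (b) Q = 1.541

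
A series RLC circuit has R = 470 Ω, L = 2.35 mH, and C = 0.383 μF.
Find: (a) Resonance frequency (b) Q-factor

Step 1 — Resonance condition Im(Z)=0 gives ω₀ = 1/√(LC).
Step 2 — ω₀ = 1/√(0.00235·3.83e-07) = 3.333e+04 rad/s.
Step 3 — f₀ = ω₀/(2π) = 5305 Hz.
Step 4 — Series Q: Q = ω₀L/R = 3.333e+04·0.00235/470 = 0.1667.

(a) f₀ = 5305 Hz  (b) Q = 0.1667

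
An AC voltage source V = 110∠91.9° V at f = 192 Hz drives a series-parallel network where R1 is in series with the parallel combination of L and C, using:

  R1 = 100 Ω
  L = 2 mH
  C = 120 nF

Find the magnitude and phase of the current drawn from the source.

Step 1 — Angular frequency: ω = 2π·f = 2π·192 = 1206 rad/s.
Step 2 — Component impedances:
  R1: Z = R = 100 Ω
  L: Z = jωL = j·1206·0.002 = 0 + j2.413 Ω
  C: Z = 1/(jωC) = -j/(ω·C) = 0 - j6908 Ω
Step 3 — Parallel branch: L || C = 1/(1/L + 1/C) = 0 + j2.414 Ω.
Step 4 — Series with R1: Z_total = R1 + (L || C) = 100 + j2.414 Ω = 100∠1.4° Ω.
Step 5 — Source phasor: V = 110∠91.9° V = -3.647 + j109.9 V.
Step 6 — Ohm's law: I = V / Z_total = (-3.647 + j109.9) / (100 + j2.414) = -0.00993 + j1.1 A.
Step 7 — Convert to polar: |I| = 1.1 A, ∠I = 90.5°.

I = 1.1∠90.5° A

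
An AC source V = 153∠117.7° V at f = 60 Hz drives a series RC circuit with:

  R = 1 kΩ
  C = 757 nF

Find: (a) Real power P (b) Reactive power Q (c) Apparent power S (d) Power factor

Step 1 — Angular frequency: ω = 2π·f = 2π·60 = 377 rad/s.
Step 2 — Component impedances:
  R: Z = R = 1000 Ω
  C: Z = 1/(jωC) = -j/(ω·C) = 0 - j3504 Ω
Step 3 — Series combination: Z_total = R + C = 1000 - j3504 Ω = 3644∠-74.1° Ω.
Step 4 — Source phasor: V = 153∠117.7° V = -71.12 + j135.5 V.
Step 5 — Current: I = V / Z = -0.0411 - j0.008566 A = 0.04199∠-168.2° A.
Step 6 — Complex power: S = V·I* = 1.763 - j6.177 VA.
Step 7 — Real power: P = Re(S) = 1.763 W.
Step 8 — Reactive power: Q = Im(S) = -6.177 VAR.
Step 9 — Apparent power: |S| = 6.424 VA.
Step 10 — Power factor: PF = P/|S| = 0.2744 (leading).

(a) P = 1.763 W  (b) Q = -6.177 VAR  (c) S = 6.424 VA  (d) PF = 0.2744 (leading)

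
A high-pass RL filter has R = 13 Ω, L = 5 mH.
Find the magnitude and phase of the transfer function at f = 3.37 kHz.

Step 1 — Angular frequency: ω = 2π·3370 = 2.117e+04 rad/s.
Step 2 — Transfer function: H(jω) = jωL/(R + jωL).
Step 3 — Numerator jωL = j·105.9; denominator R + jωL = 13 + j105.9.
Step 4 — H = 0.9851 + j0.121.
Step 5 — Magnitude: |H| = 0.9925 (-0.1 dB); phase: φ = 7.0°.

|H| = 0.9925 (-0.1 dB), φ = 7.0°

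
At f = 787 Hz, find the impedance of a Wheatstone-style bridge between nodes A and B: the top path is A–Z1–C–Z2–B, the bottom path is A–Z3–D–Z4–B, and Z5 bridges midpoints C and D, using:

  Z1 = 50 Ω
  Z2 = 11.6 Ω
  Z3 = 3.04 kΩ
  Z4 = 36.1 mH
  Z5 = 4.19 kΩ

Step 1 — Angular frequency: ω = 2π·f = 2π·787 = 4945 rad/s.
Step 2 — Component impedances:
  Z1: Z = R = 50 Ω
  Z2: Z = R = 11.6 Ω
  Z3: Z = R = 3040 Ω
  Z4: Z = jωL = j·4945·0.0361 = 0 + j178.5 Ω
  Z5: Z = R = 4190 Ω
Step 3 — Bridge requires nodal analysis (the Z5 bridge couples midpoints C and D, so the two paths cannot be reduced to a simple series/parallel combination). Setting node B to ground and injecting 1 A at node A, the 3-node admittance system at A, C, D solves to V_A = Z_AB = 60.35 + j0.08993 Ω = 60.35∠0.1° Ω.

Z = 60.35 + j0.08993 Ω = 60.35∠0.1° Ω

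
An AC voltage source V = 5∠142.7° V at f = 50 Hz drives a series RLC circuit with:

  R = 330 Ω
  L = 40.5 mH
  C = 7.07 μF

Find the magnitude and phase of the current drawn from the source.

Step 1 — Angular frequency: ω = 2π·f = 2π·50 = 314.2 rad/s.
Step 2 — Component impedances:
  R: Z = R = 330 Ω
  L: Z = jωL = j·314.2·0.0405 = 0 + j12.72 Ω
  C: Z = 1/(jωC) = -j/(ω·C) = 0 - j450.2 Ω
Step 3 — Series combination: Z_total = R + L + C = 330 - j437.5 Ω = 548∠-53.0° Ω.
Step 4 — Source phasor: V = 5∠142.7° V = -3.977 + j3.03 V.
Step 5 — Ohm's law: I = V / Z_total = (-3.977 + j3.03) / (330 - j437.5) = -0.008785 - j0.002465 A.
Step 6 — Convert to polar: |I| = 0.009124 A, ∠I = -164.3°.

I = 0.009124∠-164.3° A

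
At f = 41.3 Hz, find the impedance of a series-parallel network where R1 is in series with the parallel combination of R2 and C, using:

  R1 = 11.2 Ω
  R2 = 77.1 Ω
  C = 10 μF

Step 1 — Angular frequency: ω = 2π·f = 2π·41.3 = 259.5 rad/s.
Step 2 — Component impedances:
  R1: Z = R = 11.2 Ω
  R2: Z = R = 77.1 Ω
  C: Z = 1/(jωC) = -j/(ω·C) = 0 - j385.4 Ω
Step 3 — Parallel branch: R2 || C = 1/(1/R2 + 1/C) = 74.13 - j14.83 Ω.
Step 4 — Series with R1: Z_total = R1 + (R2 || C) = 85.33 - j14.83 Ω = 86.61∠-9.9° Ω.

Z = 85.33 - j14.83 Ω = 86.61∠-9.9° Ω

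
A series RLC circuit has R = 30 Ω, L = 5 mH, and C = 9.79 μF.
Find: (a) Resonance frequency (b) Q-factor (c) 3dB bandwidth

Step 1 — Resonance: ω₀ = 1/√(LC) = 1/√(0.005·9.79e-06) = 4520 rad/s.
Step 2 — f₀ = ω₀/(2π) = 719.4 Hz.
Step 3 — Series Q: Q = ω₀L/R = 4520·0.005/30 = 0.7533.
Step 4 — Bandwidth: Δω = ω₀/Q = 6000 rad/s; BW = Δω/(2π) = 954.9 Hz.

(a) f₀ = 719.4 Hz  (b) Q = 0.7533  (c) BW = 954.9 Hz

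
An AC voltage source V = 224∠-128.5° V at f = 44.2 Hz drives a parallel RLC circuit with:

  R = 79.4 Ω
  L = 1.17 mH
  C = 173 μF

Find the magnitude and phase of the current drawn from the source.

Step 1 — Angular frequency: ω = 2π·f = 2π·44.2 = 277.7 rad/s.
Step 2 — Component impedances:
  R: Z = R = 79.4 Ω
  L: Z = jωL = j·277.7·0.00117 = 0 + j0.3249 Ω
  C: Z = 1/(jωC) = -j/(ω·C) = 0 - j20.81 Ω
Step 3 — Parallel combination: 1/Z_total = 1/R + 1/L + 1/C; Z_total = 0.001372 + j0.3301 Ω = 0.3301∠89.8° Ω.
Step 4 — Source phasor: V = 224∠-128.5° V = -139.4 - j175.3 V.
Step 5 — Ohm's law: I = V / Z_total = (-139.4 - j175.3) / (0.001372 + j0.3301) = -532.8 + j420.2 A.
Step 6 — Convert to polar: |I| = 678.6 A, ∠I = 141.7°.

I = 678.6∠141.7° A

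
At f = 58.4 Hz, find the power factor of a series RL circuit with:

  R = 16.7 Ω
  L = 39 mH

Step 1 — Angular frequency: ω = 2π·f = 2π·58.4 = 366.9 rad/s.
Step 2 — Component impedances:
  R: Z = R = 16.7 Ω
  L: Z = jωL = j·366.9·0.039 = 0 + j14.31 Ω
Step 3 — Series combination: Z_total = R + L = 16.7 + j14.31 Ω = 21.99∠40.6° Ω.
Step 4 — Power factor: PF = cos(φ) = Re(Z)/|Z| = 16.7/21.993 = 0.7593.
Step 5 — Type: Im(Z) = 14.31 ⇒ lagging (phase φ = 40.6°).

PF = 0.7593 (lagging, φ = 40.6°)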